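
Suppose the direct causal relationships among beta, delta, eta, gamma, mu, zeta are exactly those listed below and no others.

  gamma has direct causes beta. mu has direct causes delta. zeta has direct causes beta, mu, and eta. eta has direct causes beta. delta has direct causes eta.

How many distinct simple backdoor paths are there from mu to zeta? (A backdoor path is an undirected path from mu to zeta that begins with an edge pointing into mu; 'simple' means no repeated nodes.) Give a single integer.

A backdoor path from mu to zeta is any simple undirected path whose first edge points into mu (i.e. leaves mu via a parent).
Parents of mu: {delta}.
Enumerating:
  P1: mu <- delta <- eta <- beta -> zeta
  P2: mu <- delta <- eta -> zeta
That exhausts the simple backdoor paths. Count: 2.

2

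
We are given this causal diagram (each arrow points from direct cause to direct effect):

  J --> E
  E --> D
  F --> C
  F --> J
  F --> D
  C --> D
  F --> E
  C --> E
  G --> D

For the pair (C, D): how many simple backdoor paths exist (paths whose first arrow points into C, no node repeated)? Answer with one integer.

3

A backdoor path from C to D is any simple undirected path whose first edge points into C (i.e. leaves C via a parent).
Parents of C: {F}.
Enumerating:
  P1: C <- F -> J -> E -> D
  P2: C <- F -> E -> D
  P3: C <- F -> D
That exhausts the simple backdoor paths. Count: 3.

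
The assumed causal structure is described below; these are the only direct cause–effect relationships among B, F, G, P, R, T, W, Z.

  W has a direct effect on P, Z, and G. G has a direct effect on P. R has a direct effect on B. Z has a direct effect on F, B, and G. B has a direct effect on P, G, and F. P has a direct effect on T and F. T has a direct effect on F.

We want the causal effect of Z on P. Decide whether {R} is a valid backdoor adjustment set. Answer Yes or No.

No

Backdoor paths from Z to P (paths whose first edge points into Z):
  P1: Z <- W -> G <- B -> P
  P2: Z <- W -> G <- B -> F <- P
  P3: Z <- W -> G <- B -> F <- T <- P
  P4: Z <- W -> G -> P
  P5: Z <- W -> P
Condition 1 (no descendant of Z in the set): holds — descendants of Z are {B, F, G, P, T}; none are in {R}.
Condition 2 (every backdoor path blocked by {R}):
  P1: blocked at collider G (neither it nor any descendant is in the conditioning set).
  P2: blocked at collider G (neither it nor any descendant is in the conditioning set).
  P3: blocked at collider G (neither it nor any descendant is in the conditioning set).
  P4: open — no interior node is in the conditioning set.
  P5: open — no interior node is in the conditioning set.
{R} does not satisfy the backdoor criterion.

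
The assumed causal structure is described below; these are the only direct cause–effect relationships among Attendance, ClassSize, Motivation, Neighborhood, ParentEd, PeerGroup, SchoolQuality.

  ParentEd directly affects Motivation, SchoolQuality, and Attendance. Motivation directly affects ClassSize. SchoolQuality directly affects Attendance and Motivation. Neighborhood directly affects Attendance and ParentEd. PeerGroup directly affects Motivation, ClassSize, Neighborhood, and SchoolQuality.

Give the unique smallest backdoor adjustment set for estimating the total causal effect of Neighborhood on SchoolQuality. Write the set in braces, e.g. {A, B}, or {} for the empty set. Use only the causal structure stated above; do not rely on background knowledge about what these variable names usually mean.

{PeerGroup}

Variables eligible for adjustment (non-descendants of Neighborhood, excluding Neighborhood and SchoolQuality): {PeerGroup}.
Backdoor paths from Neighborhood to SchoolQuality:
  P1: Neighborhood <- PeerGroup -> SchoolQuality
  P2: Neighborhood <- PeerGroup -> Motivation <- ParentEd -> SchoolQuality
  P3: Neighborhood <- PeerGroup -> Motivation <- ParentEd -> Attendance <- SchoolQuality
  P4: Neighborhood <- PeerGroup -> Motivation <- SchoolQuality
  P5: Neighborhood <- PeerGroup -> ClassSize <- Motivation <- ParentEd -> SchoolQuality
  P6: Neighborhood <- PeerGroup -> ClassSize <- Motivation <- ParentEd -> Attendance <- SchoolQuality
  P7: Neighborhood <- PeerGroup -> ClassSize <- Motivation <- SchoolQuality
The empty set is not sufficient: P1 (Neighborhood <- PeerGroup -> SchoolQuality) has no collider blocking it and no conditioned non-collider, so it is open.
Try {PeerGroup}:
  P1: blocked at fork node PeerGroup ∈ conditioning set.
  P2: blocked at fork node PeerGroup ∈ conditioning set.
  P3: blocked at fork node PeerGroup ∈ conditioning set.
  P4: blocked at fork node PeerGroup ∈ conditioning set.
  P5: blocked at fork node PeerGroup ∈ conditioning set.
  P6: blocked at fork node PeerGroup ∈ conditioning set.
  P7: blocked at fork node PeerGroup ∈ conditioning set.
{PeerGroup} contains no descendant of Neighborhood and blocks every backdoor path.
{PeerGroup} is the unique smallest valid adjustment set.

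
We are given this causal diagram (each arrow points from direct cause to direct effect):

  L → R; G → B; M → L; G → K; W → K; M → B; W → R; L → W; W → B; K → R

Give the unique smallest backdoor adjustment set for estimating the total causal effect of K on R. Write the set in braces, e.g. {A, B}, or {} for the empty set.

Variables eligible for adjustment (non-descendants of K, excluding K and R): {B, G, L, M, W}.
Backdoor paths from K to R:
  P1: K <- W <- L -> R
  P2: K <- W -> B <- M -> L -> R
  P3: K <- W -> R
  P4: K <- G -> B <- M -> L -> W -> R
  P5: K <- G -> B <- M -> L -> R
  P6: K <- G -> B <- W <- L -> R
  P7: K <- G -> B <- W -> R
The empty set is not sufficient: P1 (K <- W <- L -> R) has no collider blocking it and no conditioned non-collider, so it is open.
Try {W}:
  P1: blocked at chain node W ∈ conditioning set.
  P2: blocked at fork node W ∈ conditioning set.
  P3: blocked at fork node W ∈ conditioning set.
  P4: blocked at collider B (neither it nor any descendant is in the conditioning set).
  P5: blocked at collider B (neither it nor any descendant is in the conditioning set).
  P6: blocked at collider B (neither it nor any descendant is in the conditioning set).
  P7: blocked at collider B (neither it nor any descendant is in the conditioning set).
{W} contains no descendant of K and blocks every backdoor path.
No other singleton works — e.g. {M} leaves P1 open — so {W} is the unique smallest valid adjustment set.

{W}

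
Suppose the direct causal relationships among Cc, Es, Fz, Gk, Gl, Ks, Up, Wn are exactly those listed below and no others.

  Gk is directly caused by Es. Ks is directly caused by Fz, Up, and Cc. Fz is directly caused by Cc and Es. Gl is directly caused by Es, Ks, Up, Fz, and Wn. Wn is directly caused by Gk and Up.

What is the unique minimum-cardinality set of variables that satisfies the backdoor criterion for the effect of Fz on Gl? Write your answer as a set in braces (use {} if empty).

Variables eligible for adjustment (non-descendants of Fz, excluding Fz and Gl): {Cc, Es, Gk, Up, Wn}.
Backdoor paths from Fz to Gl:
  P1: Fz <- Es -> Gk -> Wn <- Up -> Ks -> Gl
  P2: Fz <- Es -> Gk -> Wn <- Up -> Gl
  P3: Fz <- Es -> Gk -> Wn -> Gl
  P4: Fz <- Es -> Gl
  P5: Fz <- Cc -> Ks <- Up -> Wn <- Gk <- Es -> Gl
  P6: Fz <- Cc -> Ks <- Up -> Wn -> Gl
  P7: Fz <- Cc -> Ks <- Up -> Gl
  P8: Fz <- Cc -> Ks -> Gl
The empty set is not sufficient: P3 (Fz <- Es -> Gk -> Wn -> Gl) has no collider blocking it and no conditioned non-collider, so it is open.
Try {Cc, Es}:
  P1: blocked at fork node Es ∈ conditioning set.
  P2: blocked at fork node Es ∈ conditioning set.
  P3: blocked at fork node Es ∈ conditioning set.
  P4: blocked at fork node Es ∈ conditioning set.
  P5: blocked at fork node Cc ∈ conditioning set.
  P6: blocked at fork node Cc ∈ conditioning set.
  P7: blocked at fork node Cc ∈ conditioning set.
  P8: blocked at fork node Cc ∈ conditioning set.
{Cc, Es} contains no descendant of Fz and blocks every backdoor path.
Every element of {Cc, Es} is needed (dropping Cc leaves P8 open; dropping Es leaves P3 open), so no proper subset is valid.
Among all size-2 subsets of the eligible variables, only {Cc, Es} blocks every backdoor path, so it is the unique smallest valid adjustment set.

{Cc, Es}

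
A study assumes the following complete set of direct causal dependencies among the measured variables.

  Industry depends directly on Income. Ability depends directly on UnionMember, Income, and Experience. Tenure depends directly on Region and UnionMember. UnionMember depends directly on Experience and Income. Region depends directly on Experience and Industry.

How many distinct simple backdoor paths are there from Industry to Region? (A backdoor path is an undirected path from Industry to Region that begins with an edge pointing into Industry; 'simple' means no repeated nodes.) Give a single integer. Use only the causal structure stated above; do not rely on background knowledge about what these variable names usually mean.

7

A backdoor path from Industry to Region is any simple undirected path whose first edge points into Industry (i.e. leaves Industry via a parent).
Parents of Industry: {Income}.
Enumerating:
  P1: Industry <- Income -> UnionMember <- Experience -> Region
  P2: Industry <- Income -> UnionMember -> Ability <- Experience -> Region
  P3: Industry <- Income -> UnionMember -> Tenure <- Region
  P4: Industry <- Income -> Ability <- Experience -> UnionMember -> Tenure <- Region
  P5: Industry <- Income -> Ability <- Experience -> Region
  P6: Industry <- Income -> Ability <- UnionMember <- Experience -> Region
  P7: Industry <- Income -> Ability <- UnionMember -> Tenure <- Region
That exhausts the simple backdoor paths. Count: 7.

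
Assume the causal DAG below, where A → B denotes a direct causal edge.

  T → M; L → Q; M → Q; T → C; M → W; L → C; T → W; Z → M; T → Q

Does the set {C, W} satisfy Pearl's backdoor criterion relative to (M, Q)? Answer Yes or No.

Backdoor paths from M to Q (paths whose first edge points into M):
  P1: M <- T -> C <- L -> Q
  P2: M <- T -> Q
Condition 1 (no descendant of M in the set): FAILS — W is a descendant of M.
Condition 2 (every backdoor path blocked by {C, W}):
  P1: open — collider(s) C are conditioned on (or have a conditioned descendant) and no non-collider on the path is in the set.
  P2: open — no interior node is in the conditioning set.
{C, W} does not satisfy the backdoor criterion.

No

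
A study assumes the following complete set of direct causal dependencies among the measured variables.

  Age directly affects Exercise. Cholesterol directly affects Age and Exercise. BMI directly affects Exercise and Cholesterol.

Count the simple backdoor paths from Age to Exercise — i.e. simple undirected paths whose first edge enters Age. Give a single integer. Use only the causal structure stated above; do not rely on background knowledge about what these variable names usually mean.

A backdoor path from Age to Exercise is any simple undirected path whose first edge points into Age (i.e. leaves Age via a parent).
Parents of Age: {Cholesterol}.
Enumerating:
  P1: Age <- Cholesterol <- BMI -> Exercise
  P2: Age <- Cholesterol -> Exercise
That exhausts the simple backdoor paths. Count: 2.

2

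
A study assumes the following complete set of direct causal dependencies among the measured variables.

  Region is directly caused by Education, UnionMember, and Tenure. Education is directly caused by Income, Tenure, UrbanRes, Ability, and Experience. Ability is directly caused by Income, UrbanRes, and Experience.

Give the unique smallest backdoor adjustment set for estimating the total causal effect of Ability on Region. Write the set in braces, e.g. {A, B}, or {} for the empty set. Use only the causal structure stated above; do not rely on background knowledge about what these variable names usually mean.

Variables eligible for adjustment (non-descendants of Ability, excluding Ability and Region): {Experience, Income, Tenure, UnionMember, UrbanRes}.
Backdoor paths from Ability to Region:
  P1: Ability <- UrbanRes -> Education <- Tenure -> Region
  P2: Ability <- UrbanRes -> Education -> Region
  P3: Ability <- Income -> Education <- Tenure -> Region
  P4: Ability <- Income -> Education -> Region
  P5: Ability <- Experience -> Education <- Tenure -> Region
  P6: Ability <- Experience -> Education -> Region
The empty set is not sufficient: P2 (Ability <- UrbanRes -> Education -> Region) has no collider blocking it and no conditioned non-collider, so it is open.
Try {Experience, Income, UrbanRes}:
  P1: blocked at fork node UrbanRes ∈ conditioning set.
  P2: blocked at fork node UrbanRes ∈ conditioning set.
  P3: blocked at fork node Income ∈ conditioning set.
  P4: blocked at fork node Income ∈ conditioning set.
  P5: blocked at fork node Experience ∈ conditioning set.
  P6: blocked at fork node Experience ∈ conditioning set.
{Experience, Income, UrbanRes} contains no descendant of Ability and blocks every backdoor path.
Every element of {Experience, Income, UrbanRes} is needed (dropping Experience leaves P6 open; dropping Income leaves P4 open; dropping UrbanRes leaves P2 open), so no proper subset is valid.
Among all size-3 subsets of the eligible variables, only {Experience, Income, UrbanRes} blocks every backdoor path, so it is the unique smallest valid adjustment set.

{Experience, Income, UrbanRes}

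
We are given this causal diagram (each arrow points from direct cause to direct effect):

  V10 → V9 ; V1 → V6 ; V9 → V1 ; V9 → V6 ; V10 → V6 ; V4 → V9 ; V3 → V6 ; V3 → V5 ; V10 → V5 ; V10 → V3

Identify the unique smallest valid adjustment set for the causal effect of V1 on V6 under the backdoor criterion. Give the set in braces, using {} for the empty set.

Variables eligible for adjustment (non-descendants of V1, excluding V1 and V6): {V10, V3, V4, V5, V9}.
Backdoor paths from V1 to V6:
  P1: V1 <- V9 <- V10 -> V3 -> V6
  P2: V1 <- V9 <- V10 -> V5 <- V3 -> V6
  P3: V1 <- V9 <- V10 -> V6
  P4: V1 <- V9 -> V6
The empty set is not sufficient: P1 (V1 <- V9 <- V10 -> V3 -> V6) has no collider blocking it and no conditioned non-collider, so it is open.
Try {V9}:
  P1: blocked at chain node V9 ∈ conditioning set.
  P2: blocked at chain node V9 ∈ conditioning set.
  P3: blocked at chain node V9 ∈ conditioning set.
  P4: blocked at fork node V9 ∈ conditioning set.
{V9} contains no descendant of V1 and blocks every backdoor path.
No other singleton works — e.g. {V10} leaves P4 open — so {V9} is the unique smallest valid adjustment set.

{V9}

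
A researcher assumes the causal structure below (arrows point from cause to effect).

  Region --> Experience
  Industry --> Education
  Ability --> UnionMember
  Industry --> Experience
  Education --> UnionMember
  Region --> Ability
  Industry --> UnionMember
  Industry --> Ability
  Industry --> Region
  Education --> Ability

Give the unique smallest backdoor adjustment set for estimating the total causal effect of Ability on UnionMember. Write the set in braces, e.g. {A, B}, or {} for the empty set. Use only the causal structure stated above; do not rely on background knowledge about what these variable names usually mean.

{Education, Industry}

Variables eligible for adjustment (non-descendants of Ability, excluding Ability and UnionMember): {Education, Experience, Industry, Region}.
Backdoor paths from Ability to UnionMember:
  P1: Ability <- Industry -> Education -> UnionMember
  P2: Ability <- Industry -> UnionMember
  P3: Ability <- Education <- Industry -> UnionMember
  P4: Ability <- Education -> UnionMember
  P5: Ability <- Region <- Industry -> Education -> UnionMember
  P6: Ability <- Region <- Industry -> UnionMember
  P7: Ability <- Region -> Experience <- Industry -> Education -> UnionMember
  P8: Ability <- Region -> Experience <- Industry -> UnionMember
The empty set is not sufficient: P1 (Ability <- Industry -> Education -> UnionMember) has no collider blocking it and no conditioned non-collider, so it is open.
Try {Education, Industry}:
  P1: blocked at fork node Industry ∈ conditioning set.
  P2: blocked at fork node Industry ∈ conditioning set.
  P3: blocked at chain node Education ∈ conditioning set.
  P4: blocked at fork node Education ∈ conditioning set.
  P5: blocked at fork node Industry ∈ conditioning set.
  P6: blocked at fork node Industry ∈ conditioning set.
  P7: blocked at collider Experience (neither it nor any descendant is in the conditioning set).
  P8: blocked at collider Experience (neither it nor any descendant is in the conditioning set).
{Education, Industry} contains no descendant of Ability and blocks every backdoor path.
Every element of {Education, Industry} is needed (dropping Education leaves P4 open; dropping Industry leaves P2 open), so no proper subset is valid.
Among all size-2 subsets of the eligible variables, only {Education, Industry} blocks every backdoor path, so it is the unique smallest valid adjustment set.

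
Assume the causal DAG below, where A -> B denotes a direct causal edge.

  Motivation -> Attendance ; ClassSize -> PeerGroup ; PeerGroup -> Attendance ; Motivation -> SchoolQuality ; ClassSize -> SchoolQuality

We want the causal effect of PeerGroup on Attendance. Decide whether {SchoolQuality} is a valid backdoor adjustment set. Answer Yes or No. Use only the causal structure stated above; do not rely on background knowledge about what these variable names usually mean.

No

Backdoor paths from PeerGroup to Attendance (paths whose first edge points into PeerGroup):
  P1: PeerGroup <- ClassSize -> SchoolQuality <- Motivation -> Attendance
Condition 1 (no descendant of PeerGroup in the set): holds — descendants of PeerGroup are {Attendance}; none are in {SchoolQuality}.
Condition 2 (every backdoor path blocked by {SchoolQuality}):
  P1: open — collider(s) SchoolQuality are conditioned on (or have a conditioned descendant) and no non-collider on the path is in the set.
{SchoolQuality} does not satisfy the backdoor criterion.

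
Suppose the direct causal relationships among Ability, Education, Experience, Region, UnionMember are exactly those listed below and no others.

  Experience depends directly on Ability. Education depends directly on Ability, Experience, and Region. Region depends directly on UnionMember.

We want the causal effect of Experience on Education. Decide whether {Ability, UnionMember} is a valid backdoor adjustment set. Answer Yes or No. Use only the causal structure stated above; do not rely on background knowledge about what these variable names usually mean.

Backdoor paths from Experience to Education (paths whose first edge points into Experience):
  P1: Experience <- Ability -> Education
Condition 1 (no descendant of Experience in the set): holds — descendants of Experience are {Education}; none are in {Ability, UnionMember}.
Condition 2 (every backdoor path blocked by {Ability, UnionMember}):
  P1: blocked at fork node Ability ∈ conditioning set.
{Ability, UnionMember} satisfies the backdoor criterion.

Yes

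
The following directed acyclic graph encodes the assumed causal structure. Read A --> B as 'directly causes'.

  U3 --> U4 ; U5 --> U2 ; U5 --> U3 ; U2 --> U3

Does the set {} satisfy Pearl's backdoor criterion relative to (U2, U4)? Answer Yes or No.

No

Backdoor paths from U2 to U4 (paths whose first edge points into U2):
  P1: U2 <- U5 -> U3 -> U4
Condition 1 (no descendant of U2 in the set): holds — descendants of U2 are {U3, U4}; none are in {}.
Condition 2 (every backdoor path blocked by {}):
  P1: open — no interior node is in the conditioning set.
{} does not satisfy the backdoor criterion.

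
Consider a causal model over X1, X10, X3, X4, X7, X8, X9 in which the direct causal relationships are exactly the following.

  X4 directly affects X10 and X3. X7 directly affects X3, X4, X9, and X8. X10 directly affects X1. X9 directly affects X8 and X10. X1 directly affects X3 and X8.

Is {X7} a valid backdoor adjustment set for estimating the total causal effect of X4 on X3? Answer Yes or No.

Yes

Backdoor paths from X4 to X3 (paths whose first edge points into X4):
  P1: X4 <- X7 -> X9 -> X10 -> X1 -> X3
  P2: X4 <- X7 -> X9 -> X8 <- X1 -> X3
  P3: X4 <- X7 -> X3
  P4: X4 <- X7 -> X8 <- X9 -> X10 -> X1 -> X3
  P5: X4 <- X7 -> X8 <- X1 -> X3
Condition 1 (no descendant of X4 in the set): holds — descendants of X4 are {X1, X10, X3, X8}; none are in {X7}.
Condition 2 (every backdoor path blocked by {X7}):
  P1: blocked at fork node X7 ∈ conditioning set.
  P2: blocked at fork node X7 ∈ conditioning set.
  P3: blocked at fork node X7 ∈ conditioning set.
  P4: blocked at fork node X7 ∈ conditioning set.
  P5: blocked at fork node X7 ∈ conditioning set.
{X7} satisfies the backdoor criterion.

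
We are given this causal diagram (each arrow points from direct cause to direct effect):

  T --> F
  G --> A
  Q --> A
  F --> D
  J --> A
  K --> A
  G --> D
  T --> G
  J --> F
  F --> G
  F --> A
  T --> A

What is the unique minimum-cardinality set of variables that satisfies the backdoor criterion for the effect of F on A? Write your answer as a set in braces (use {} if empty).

Variables eligible for adjustment (non-descendants of F, excluding F and A): {J, K, Q, T}.
Backdoor paths from F to A:
  P1: F <- T -> G -> A
  P2: F <- T -> A
  P3: F <- J -> A
The empty set is not sufficient: P1 (F <- T -> G -> A) has no collider blocking it and no conditioned non-collider, so it is open.
Try {J, T}:
  P1: blocked at fork node T ∈ conditioning set.
  P2: blocked at fork node T ∈ conditioning set.
  P3: blocked at fork node J ∈ conditioning set.
{J, T} contains no descendant of F and blocks every backdoor path.
Every element of {J, T} is needed (dropping J leaves P3 open; dropping T leaves P1 open), so no proper subset is valid.
Among all size-2 subsets of the eligible variables, only {J, T} blocks every backdoor path, so it is the unique smallest valid adjustment set.

{J, T}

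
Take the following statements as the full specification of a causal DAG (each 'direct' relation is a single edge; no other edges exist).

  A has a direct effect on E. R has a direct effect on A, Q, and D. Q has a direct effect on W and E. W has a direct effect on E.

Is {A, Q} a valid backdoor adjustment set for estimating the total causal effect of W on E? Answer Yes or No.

Backdoor paths from W to E (paths whose first edge points into W):
  P1: W <- Q <- R -> A -> E
  P2: W <- Q -> E
Condition 1 (no descendant of W in the set): holds — descendants of W are {E}; none are in {A, Q}.
Condition 2 (every backdoor path blocked by {A, Q}):
  P1: blocked at chain node Q ∈ conditioning set.
  P2: blocked at fork node Q ∈ conditioning set.
{A, Q} satisfies the backdoor criterion.

Yes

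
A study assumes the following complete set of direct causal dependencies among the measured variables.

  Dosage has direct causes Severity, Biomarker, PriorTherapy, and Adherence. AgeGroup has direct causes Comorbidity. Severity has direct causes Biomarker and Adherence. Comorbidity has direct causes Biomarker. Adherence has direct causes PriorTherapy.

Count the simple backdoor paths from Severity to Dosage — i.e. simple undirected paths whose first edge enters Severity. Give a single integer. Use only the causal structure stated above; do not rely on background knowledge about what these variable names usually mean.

3

A backdoor path from Severity to Dosage is any simple undirected path whose first edge points into Severity (i.e. leaves Severity via a parent).
Parents of Severity: {Adherence, Biomarker}.
Enumerating:
  P1: Severity <- Adherence <- PriorTherapy -> Dosage
  P2: Severity <- Adherence -> Dosage
  P3: Severity <- Biomarker -> Dosage
That exhausts the simple backdoor paths. Count: 3.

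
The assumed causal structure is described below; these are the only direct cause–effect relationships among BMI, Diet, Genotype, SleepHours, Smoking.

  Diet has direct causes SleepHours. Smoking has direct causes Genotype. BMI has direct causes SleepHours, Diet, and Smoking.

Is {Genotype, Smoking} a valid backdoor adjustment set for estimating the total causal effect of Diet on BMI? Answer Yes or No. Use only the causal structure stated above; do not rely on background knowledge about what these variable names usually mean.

Backdoor paths from Diet to BMI (paths whose first edge points into Diet):
  P1: Diet <- SleepHours -> BMI
Condition 1 (no descendant of Diet in the set): holds — descendants of Diet are {BMI}; none are in {Genotype, Smoking}.
Condition 2 (every backdoor path blocked by {Genotype, Smoking}):
  P1: open — no interior node is in the conditioning set.
{Genotype, Smoking} does not satisfy the backdoor criterion.

No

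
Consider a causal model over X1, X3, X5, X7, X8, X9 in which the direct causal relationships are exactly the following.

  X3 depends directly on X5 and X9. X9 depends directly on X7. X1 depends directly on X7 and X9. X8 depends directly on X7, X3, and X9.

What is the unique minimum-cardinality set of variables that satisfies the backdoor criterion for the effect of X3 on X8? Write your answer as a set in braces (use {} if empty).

Variables eligible for adjustment (non-descendants of X3, excluding X3 and X8): {X1, X5, X7, X9}.
Backdoor paths from X3 to X8:
  P1: X3 <- X9 <- X7 -> X8
  P2: X3 <- X9 -> X1 <- X7 -> X8
  P3: X3 <- X9 -> X8
The empty set is not sufficient: P1 (X3 <- X9 <- X7 -> X8) has no collider blocking it and no conditioned non-collider, so it is open.
Try {X9}:
  P1: blocked at chain node X9 ∈ conditioning set.
  P2: blocked at fork node X9 ∈ conditioning set.
  P3: blocked at fork node X9 ∈ conditioning set.
{X9} contains no descendant of X3 and blocks every backdoor path.
No other singleton works — e.g. {X5} leaves P1 open — so {X9} is the unique smallest valid adjustment set.

{X9}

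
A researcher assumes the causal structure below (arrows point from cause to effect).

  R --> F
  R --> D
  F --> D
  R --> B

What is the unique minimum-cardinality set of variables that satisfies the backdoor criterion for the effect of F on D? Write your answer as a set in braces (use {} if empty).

{R}

Variables eligible for adjustment (non-descendants of F, excluding F and D): {B, R}.
Backdoor paths from F to D:
  P1: F <- R -> D
The empty set is not sufficient: P1 (F <- R -> D) has no collider blocking it and no conditioned non-collider, so it is open.
Try {R}:
  P1: blocked at fork node R ∈ conditioning set.
{R} contains no descendant of F and blocks every backdoor path.
No other singleton works — e.g. {B} leaves P1 open — so {R} is the unique smallest valid adjustment set.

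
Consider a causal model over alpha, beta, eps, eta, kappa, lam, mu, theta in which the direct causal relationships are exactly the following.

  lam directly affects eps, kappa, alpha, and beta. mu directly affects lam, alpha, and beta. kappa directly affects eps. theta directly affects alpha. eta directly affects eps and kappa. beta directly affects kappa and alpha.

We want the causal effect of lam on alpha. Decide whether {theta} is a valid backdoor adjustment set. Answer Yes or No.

No

Backdoor paths from lam to alpha (paths whose first edge points into lam):
  P1: lam <- mu -> beta -> alpha
  P2: lam <- mu -> alpha
Condition 1 (no descendant of lam in the set): holds — descendants of lam are {alpha, beta, eps, kappa}; none are in {theta}.
Condition 2 (every backdoor path blocked by {theta}):
  P1: open — no interior node is in the conditioning set.
  P2: open — no interior node is in the conditioning set.
{theta} does not satisfy the backdoor criterion.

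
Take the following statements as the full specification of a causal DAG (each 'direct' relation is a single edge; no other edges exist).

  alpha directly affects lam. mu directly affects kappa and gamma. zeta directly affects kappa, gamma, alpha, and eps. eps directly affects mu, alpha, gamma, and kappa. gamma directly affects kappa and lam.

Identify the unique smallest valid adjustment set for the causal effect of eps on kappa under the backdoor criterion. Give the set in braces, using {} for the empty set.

Variables eligible for adjustment (non-descendants of eps, excluding eps and kappa): {zeta}.
Backdoor paths from eps to kappa:
  P1: eps <- zeta -> gamma <- mu -> kappa
  P2: eps <- zeta -> gamma -> kappa
  P3: eps <- zeta -> alpha -> lam <- gamma <- mu -> kappa
  P4: eps <- zeta -> alpha -> lam <- gamma -> kappa
  P5: eps <- zeta -> kappa
The empty set is not sufficient: P2 (eps <- zeta -> gamma -> kappa) has no collider blocking it and no conditioned non-collider, so it is open.
Try {zeta}:
  P1: blocked at fork node zeta ∈ conditioning set.
  P2: blocked at fork node zeta ∈ conditioning set.
  P3: blocked at fork node zeta ∈ conditioning set.
  P4: blocked at fork node zeta ∈ conditioning set.
  P5: blocked at fork node zeta ∈ conditioning set.
{zeta} contains no descendant of eps and blocks every backdoor path.
{zeta} is the unique smallest valid adjustment set.

{zeta}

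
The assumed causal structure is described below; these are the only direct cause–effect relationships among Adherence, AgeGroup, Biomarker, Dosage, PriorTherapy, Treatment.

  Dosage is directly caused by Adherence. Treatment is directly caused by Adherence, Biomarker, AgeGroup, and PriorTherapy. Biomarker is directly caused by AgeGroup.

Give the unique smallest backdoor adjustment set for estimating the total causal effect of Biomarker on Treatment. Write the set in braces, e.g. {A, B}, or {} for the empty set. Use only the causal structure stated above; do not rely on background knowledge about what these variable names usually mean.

{AgeGroup}

Variables eligible for adjustment (non-descendants of Biomarker, excluding Biomarker and Treatment): {Adherence, AgeGroup, Dosage, PriorTherapy}.
Backdoor paths from Biomarker to Treatment:
  P1: Biomarker <- AgeGroup -> Treatment
The empty set is not sufficient: P1 (Biomarker <- AgeGroup -> Treatment) has no collider blocking it and no conditioned non-collider, so it is open.
Try {AgeGroup}:
  P1: blocked at fork node AgeGroup ∈ conditioning set.
{AgeGroup} contains no descendant of Biomarker and blocks every backdoor path.
No other singleton works — e.g. {Adherence} leaves P1 open — so {AgeGroup} is the unique smallest valid adjustment set.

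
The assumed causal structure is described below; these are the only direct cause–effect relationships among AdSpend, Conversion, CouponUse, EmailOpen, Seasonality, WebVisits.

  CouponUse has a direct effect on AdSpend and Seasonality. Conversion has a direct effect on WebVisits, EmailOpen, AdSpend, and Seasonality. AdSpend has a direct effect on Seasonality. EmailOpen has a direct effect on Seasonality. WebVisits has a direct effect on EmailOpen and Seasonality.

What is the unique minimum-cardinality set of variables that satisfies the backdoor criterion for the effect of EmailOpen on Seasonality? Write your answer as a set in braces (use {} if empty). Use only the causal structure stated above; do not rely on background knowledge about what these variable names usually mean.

Variables eligible for adjustment (non-descendants of EmailOpen, excluding EmailOpen and Seasonality): {AdSpend, Conversion, CouponUse, WebVisits}.
Backdoor paths from EmailOpen to Seasonality:
  P1: EmailOpen <- Conversion -> WebVisits -> Seasonality
  P2: EmailOpen <- Conversion -> AdSpend <- CouponUse -> Seasonality
  P3: EmailOpen <- Conversion -> AdSpend -> Seasonality
  P4: EmailOpen <- Conversion -> Seasonality
  P5: EmailOpen <- WebVisits <- Conversion -> AdSpend <- CouponUse -> Seasonality
  P6: EmailOpen <- WebVisits <- Conversion -> AdSpend -> Seasonality
  P7: EmailOpen <- WebVisits <- Conversion -> Seasonality
  P8: EmailOpen <- WebVisits -> Seasonality
The empty set is not sufficient: P1 (EmailOpen <- Conversion -> WebVisits -> Seasonality) has no collider blocking it and no conditioned non-collider, so it is open.
Try {Conversion, WebVisits}:
  P1: blocked at fork node Conversion ∈ conditioning set.
  P2: blocked at fork node Conversion ∈ conditioning set.
  P3: blocked at fork node Conversion ∈ conditioning set.
  P4: blocked at fork node Conversion ∈ conditioning set.
  P5: blocked at chain node WebVisits ∈ conditioning set.
  P6: blocked at chain node WebVisits ∈ conditioning set.
  P7: blocked at chain node WebVisits ∈ conditioning set.
  P8: blocked at fork node WebVisits ∈ conditioning set.
{Conversion, WebVisits} contains no descendant of EmailOpen and blocks every backdoor path.
Every element of {Conversion, WebVisits} is needed (dropping Conversion leaves P3 open; dropping WebVisits leaves P8 open), so no proper subset is valid.
Among all size-2 subsets of the eligible variables, only {Conversion, WebVisits} blocks every backdoor path, so it is the unique smallest valid adjustment set.

{Conversion, WebVisits}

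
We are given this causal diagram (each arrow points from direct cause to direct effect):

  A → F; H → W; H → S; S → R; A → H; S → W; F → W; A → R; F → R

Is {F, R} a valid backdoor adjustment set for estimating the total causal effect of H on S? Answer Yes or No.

No

Backdoor paths from H to S (paths whose first edge points into H):
  P1: H <- A -> F -> R <- S
  P2: H <- A -> F -> W <- S
  P3: H <- A -> R <- F -> W <- S
  P4: H <- A -> R <- S
Condition 1 (no descendant of H in the set): FAILS — R is a descendant of H.
Condition 2 (every backdoor path blocked by {F, R}):
  P1: blocked at chain node F ∈ conditioning set.
  P2: blocked at chain node F ∈ conditioning set.
  P3: blocked at fork node F ∈ conditioning set.
  P4: open — collider(s) R are conditioned on (or have a conditioned descendant) and no non-collider on the path is in the set.
{F, R} does not satisfy the backdoor criterion.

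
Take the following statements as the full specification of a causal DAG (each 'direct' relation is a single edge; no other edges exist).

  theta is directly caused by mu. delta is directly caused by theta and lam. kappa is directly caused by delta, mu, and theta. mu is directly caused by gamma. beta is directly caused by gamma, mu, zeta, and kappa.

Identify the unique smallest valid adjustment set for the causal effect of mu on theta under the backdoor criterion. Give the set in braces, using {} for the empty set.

{}

Variables eligible for adjustment (non-descendants of mu, excluding mu and theta): {gamma, lam, zeta}.
Backdoor paths from mu to theta:
  P1: mu <- gamma -> beta <- kappa <- theta
  P2: mu <- gamma -> beta <- kappa <- delta <- theta
Each backdoor path contains an unconditioned collider, so every path is already blocked with the empty conditioning set:
  P1: blocked at collider beta (neither it nor any descendant is in the conditioning set).
  P2: blocked at collider beta (neither it nor any descendant is in the conditioning set).
The empty set is therefore the unique smallest valid set.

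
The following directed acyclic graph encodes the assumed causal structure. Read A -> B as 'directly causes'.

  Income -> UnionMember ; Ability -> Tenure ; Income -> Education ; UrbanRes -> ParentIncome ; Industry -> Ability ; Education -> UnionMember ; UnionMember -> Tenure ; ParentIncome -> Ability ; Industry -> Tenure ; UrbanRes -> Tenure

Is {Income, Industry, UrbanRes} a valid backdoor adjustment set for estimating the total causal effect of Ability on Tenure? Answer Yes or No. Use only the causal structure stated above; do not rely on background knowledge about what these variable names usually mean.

Yes

Backdoor paths from Ability to Tenure (paths whose first edge points into Ability):
  P1: Ability <- Industry -> Tenure
  P2: Ability <- ParentIncome <- UrbanRes -> Tenure
Condition 1 (no descendant of Ability in the set): holds — descendants of Ability are {Tenure}; none are in {Income, Industry, UrbanRes}.
Condition 2 (every backdoor path blocked by {Income, Industry, UrbanRes}):
  P1: blocked at fork node Industry ∈ conditioning set.
  P2: blocked at fork node UrbanRes ∈ conditioning set.
{Income, Industry, UrbanRes} satisfies the backdoor criterion.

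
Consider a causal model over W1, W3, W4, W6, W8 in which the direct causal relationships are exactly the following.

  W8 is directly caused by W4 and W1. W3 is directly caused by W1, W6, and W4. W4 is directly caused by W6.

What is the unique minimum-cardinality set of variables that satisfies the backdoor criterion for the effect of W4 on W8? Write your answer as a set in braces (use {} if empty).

{}

Variables eligible for adjustment (non-descendants of W4, excluding W4 and W8): {W1, W6}.
Backdoor paths from W4 to W8:
  P1: W4 <- W6 -> W3 <- W1 -> W8
Each backdoor path contains an unconditioned collider, so every path is already blocked with the empty conditioning set:
  P1: blocked at collider W3 (neither it nor any descendant is in the conditioning set).
The empty set is therefore the unique smallest valid set.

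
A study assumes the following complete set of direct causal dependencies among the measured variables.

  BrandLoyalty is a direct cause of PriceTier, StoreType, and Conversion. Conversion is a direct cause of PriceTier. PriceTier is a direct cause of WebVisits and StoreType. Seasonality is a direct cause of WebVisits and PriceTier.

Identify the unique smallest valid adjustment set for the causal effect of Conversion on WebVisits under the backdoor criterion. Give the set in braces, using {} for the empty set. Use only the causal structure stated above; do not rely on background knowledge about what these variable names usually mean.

Variables eligible for adjustment (non-descendants of Conversion, excluding Conversion and WebVisits): {BrandLoyalty, Seasonality}.
Backdoor paths from Conversion to WebVisits:
  P1: Conversion <- BrandLoyalty -> PriceTier <- Seasonality -> WebVisits
  P2: Conversion <- BrandLoyalty -> PriceTier -> WebVisits
  P3: Conversion <- BrandLoyalty -> StoreType <- PriceTier <- Seasonality -> WebVisits
  P4: Conversion <- BrandLoyalty -> StoreType <- PriceTier -> WebVisits
The empty set is not sufficient: P2 (Conversion <- BrandLoyalty -> PriceTier -> WebVisits) has no collider blocking it and no conditioned non-collider, so it is open.
Try {BrandLoyalty}:
  P1: blocked at fork node BrandLoyalty ∈ conditioning set.
  P2: blocked at fork node BrandLoyalty ∈ conditioning set.
  P3: blocked at fork node BrandLoyalty ∈ conditioning set.
  P4: blocked at fork node BrandLoyalty ∈ conditioning set.
{BrandLoyalty} contains no descendant of Conversion and blocks every backdoor path.
No other singleton works — e.g. {Seasonality} leaves P2 open — so {BrandLoyalty} is the unique smallest valid adjustment set.

{BrandLoyalty}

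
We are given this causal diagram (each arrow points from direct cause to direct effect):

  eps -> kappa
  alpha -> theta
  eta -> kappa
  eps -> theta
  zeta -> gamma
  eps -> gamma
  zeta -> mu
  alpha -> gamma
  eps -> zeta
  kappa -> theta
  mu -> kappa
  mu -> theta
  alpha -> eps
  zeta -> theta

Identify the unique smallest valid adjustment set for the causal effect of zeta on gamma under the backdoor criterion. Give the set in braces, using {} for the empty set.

Variables eligible for adjustment (non-descendants of zeta, excluding zeta and gamma): {alpha, eps, eta}.
Backdoor paths from zeta to gamma:
  P1: zeta <- eps <- alpha -> gamma
  P2: zeta <- eps -> gamma
  P3: zeta <- eps -> kappa <- mu -> theta <- alpha -> gamma
  P4: zeta <- eps -> kappa -> theta <- alpha -> gamma
  P5: zeta <- eps -> theta <- alpha -> gamma
The empty set is not sufficient: P1 (zeta <- eps <- alpha -> gamma) has no collider blocking it and no conditioned non-collider, so it is open.
Try {eps}:
  P1: blocked at chain node eps ∈ conditioning set.
  P2: blocked at fork node eps ∈ conditioning set.
  P3: blocked at fork node eps ∈ conditioning set.
  P4: blocked at fork node eps ∈ conditioning set.
  P5: blocked at fork node eps ∈ conditioning set.
{eps} contains no descendant of zeta and blocks every backdoor path.
No other singleton works — e.g. {alpha} leaves P2 open — so {eps} is the unique smallest valid adjustment set.

{eps}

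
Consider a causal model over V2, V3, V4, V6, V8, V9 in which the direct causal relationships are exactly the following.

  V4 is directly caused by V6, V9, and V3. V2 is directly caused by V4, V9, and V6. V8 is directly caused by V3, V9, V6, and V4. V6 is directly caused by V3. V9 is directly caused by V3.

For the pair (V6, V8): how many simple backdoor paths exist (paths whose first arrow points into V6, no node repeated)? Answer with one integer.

A backdoor path from V6 to V8 is any simple undirected path whose first edge points into V6 (i.e. leaves V6 via a parent).
Parents of V6: {V3}.
Enumerating:
  P1: V6 <- V3 -> V9 -> V4 -> V8
  P2: V6 <- V3 -> V9 -> V2 <- V4 -> V8
  P3: V6 <- V3 -> V9 -> V8
  P4: V6 <- V3 -> V4 <- V9 -> V8
  P5: V6 <- V3 -> V4 -> V2 <- V9 -> V8
  P6: V6 <- V3 -> V4 -> V8
  P7: V6 <- V3 -> V8
That exhausts the simple backdoor paths. Count: 7.

7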